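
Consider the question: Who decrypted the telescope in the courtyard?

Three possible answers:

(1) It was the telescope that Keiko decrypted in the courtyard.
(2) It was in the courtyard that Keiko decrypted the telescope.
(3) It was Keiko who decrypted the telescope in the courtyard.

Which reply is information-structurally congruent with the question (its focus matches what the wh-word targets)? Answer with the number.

The question word "who" targets the subject (agent).
Option (1) clefts "the telescope" — the direct object, not what was asked.
Option (2) clefts "in the courtyard" — the location, not what was asked.
Option (3) clefts "Keiko" — that matches what the question asks about.
So the congruent reply is (3).

3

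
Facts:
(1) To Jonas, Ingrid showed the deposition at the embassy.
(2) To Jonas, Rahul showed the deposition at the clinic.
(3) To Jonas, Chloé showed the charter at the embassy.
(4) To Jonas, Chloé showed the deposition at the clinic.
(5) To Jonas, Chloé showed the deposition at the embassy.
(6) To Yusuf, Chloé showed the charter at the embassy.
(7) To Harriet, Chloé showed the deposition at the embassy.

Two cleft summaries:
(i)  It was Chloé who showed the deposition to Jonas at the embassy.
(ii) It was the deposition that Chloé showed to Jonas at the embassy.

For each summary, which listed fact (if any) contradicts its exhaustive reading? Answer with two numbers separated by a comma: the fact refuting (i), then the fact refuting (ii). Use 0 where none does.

1, 3

Summary (i) focuses "Chloé" (the agent); background thing = the deposition, recipient = Jonas, setting = at the embassy. Fact (1) matches that background with agent = Ingrid — refutes (i).
Summary (ii) focuses "the deposition" (the thing); background agent = Chloé, recipient = Jonas, setting = at the embassy. Fact (3) matches that background with thing = the charter — refutes (ii).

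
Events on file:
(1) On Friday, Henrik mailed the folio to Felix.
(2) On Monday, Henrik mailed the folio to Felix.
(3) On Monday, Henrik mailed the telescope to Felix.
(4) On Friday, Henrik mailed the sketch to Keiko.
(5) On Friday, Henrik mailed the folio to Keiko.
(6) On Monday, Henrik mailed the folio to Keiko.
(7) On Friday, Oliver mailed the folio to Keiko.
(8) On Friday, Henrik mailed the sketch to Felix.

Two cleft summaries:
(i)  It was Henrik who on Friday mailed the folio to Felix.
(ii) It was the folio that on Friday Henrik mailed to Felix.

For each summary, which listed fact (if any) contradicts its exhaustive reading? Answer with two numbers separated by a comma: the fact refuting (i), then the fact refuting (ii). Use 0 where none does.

0, 8

(i): focus "Henrik". No fact shares the folio as thing and Felix as recipient and on Friday as setting with a different agent. 0.
(ii): focus "the folio". Looking for Henrik as agent and Felix as recipient and on Friday as setting with some other thing — fact (8) has the sketch there. Refuted.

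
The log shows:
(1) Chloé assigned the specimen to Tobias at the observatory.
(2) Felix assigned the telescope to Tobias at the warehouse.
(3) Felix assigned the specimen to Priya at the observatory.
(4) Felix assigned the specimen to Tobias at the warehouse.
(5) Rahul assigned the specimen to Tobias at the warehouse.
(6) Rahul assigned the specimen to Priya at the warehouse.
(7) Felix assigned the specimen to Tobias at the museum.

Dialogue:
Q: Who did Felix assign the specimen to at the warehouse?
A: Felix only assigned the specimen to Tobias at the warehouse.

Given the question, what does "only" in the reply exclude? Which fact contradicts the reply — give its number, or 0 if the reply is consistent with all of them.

The question "Who did ... to ...?" targets the recipient, so in the reply the focus falls on "Tobias".
"Only" then excludes alternative recipients while the background — Felix as agent and the specimen as thing and at the warehouse as setting — is held fixed.
No fact keeps Felix as agent and the specimen as thing and at the warehouse as setting while changing the recipient; every other fact differs on something backgrounded. The reply stands.
(Fact (2) would refute a reading with focus on the thing — but that is not what the question asks.)

0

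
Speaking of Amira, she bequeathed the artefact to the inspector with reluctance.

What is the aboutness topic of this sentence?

Amira

The construction explicitly marks "Amira" as what the sentence is about — the topic.
The remainder of the clause is the comment (what is said about the topic).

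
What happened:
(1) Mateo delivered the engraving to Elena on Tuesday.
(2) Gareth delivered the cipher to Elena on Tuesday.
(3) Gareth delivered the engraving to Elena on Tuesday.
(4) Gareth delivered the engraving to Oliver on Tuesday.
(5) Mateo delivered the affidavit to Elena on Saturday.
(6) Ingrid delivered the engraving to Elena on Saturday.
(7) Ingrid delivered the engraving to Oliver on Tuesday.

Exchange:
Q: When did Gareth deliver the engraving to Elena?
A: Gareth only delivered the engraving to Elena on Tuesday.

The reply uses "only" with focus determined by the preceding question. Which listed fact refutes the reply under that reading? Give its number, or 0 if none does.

0

The question "When did ...?" targets the setting, so in the reply the focus falls on "on Tuesday".
"Only" then excludes alternative settings while the background — same agent, thing, recipient (Gareth / the engraving / Elena) — is held fixed.
No listed fact shares that background with another setting. Nothing contradicts the reply.
(Fact (2) would refute a reading with focus on the thing — but that is not what the question asks.)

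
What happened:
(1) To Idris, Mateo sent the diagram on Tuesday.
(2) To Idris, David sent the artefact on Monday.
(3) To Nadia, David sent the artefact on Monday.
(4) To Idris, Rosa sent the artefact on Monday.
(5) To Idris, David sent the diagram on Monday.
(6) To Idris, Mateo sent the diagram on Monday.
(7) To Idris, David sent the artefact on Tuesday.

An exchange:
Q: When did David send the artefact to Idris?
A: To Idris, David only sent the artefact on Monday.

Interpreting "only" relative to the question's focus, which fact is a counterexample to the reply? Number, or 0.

Answering "When did ...?" puts focus on the setting — here, "on Monday".
So "only" ranges over settings; the rest (David as agent and the artefact as thing and Idris as recipient) is presupposed.
Fact (7) keeps David as agent and the artefact as thing and Idris as recipient but has setting = on Tuesday; that refutes the reply.
(Fact (3) would refute a reading with focus on the recipient — but that is not what the question asks.)

7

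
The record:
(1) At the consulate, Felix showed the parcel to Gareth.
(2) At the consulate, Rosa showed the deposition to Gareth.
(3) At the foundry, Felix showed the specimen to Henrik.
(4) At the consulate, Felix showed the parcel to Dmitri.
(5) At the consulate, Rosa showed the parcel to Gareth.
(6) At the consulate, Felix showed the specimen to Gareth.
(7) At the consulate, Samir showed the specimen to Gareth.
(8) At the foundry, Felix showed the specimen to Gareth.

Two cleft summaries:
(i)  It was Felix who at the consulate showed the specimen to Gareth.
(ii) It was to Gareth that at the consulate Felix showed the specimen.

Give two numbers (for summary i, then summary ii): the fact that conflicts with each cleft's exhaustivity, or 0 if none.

Summary (i) focuses "Felix" (the agent); background thing = the specimen, recipient = Gareth, setting = at the consulate. Fact (7) matches that background with agent = Samir — refutes (i).
Summary (ii) focuses "Gareth" (the recipient); background agent = Felix, thing = the specimen, setting = at the consulate. No fact matches that background with a different recipient, so 0.

7, 0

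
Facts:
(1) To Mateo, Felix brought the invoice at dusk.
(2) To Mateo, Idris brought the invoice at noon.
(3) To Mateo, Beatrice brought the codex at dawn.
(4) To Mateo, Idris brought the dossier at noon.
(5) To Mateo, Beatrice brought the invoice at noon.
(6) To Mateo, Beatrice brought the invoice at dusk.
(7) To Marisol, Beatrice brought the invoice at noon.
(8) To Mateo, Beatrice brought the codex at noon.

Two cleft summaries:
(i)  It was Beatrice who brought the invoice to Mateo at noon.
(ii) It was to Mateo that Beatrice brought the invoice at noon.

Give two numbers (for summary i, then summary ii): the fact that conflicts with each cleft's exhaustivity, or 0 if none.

2, 7

(i): focus "Beatrice". Looking for the invoice as thing and Mateo as recipient and at noon as setting with some other agent — fact (2) has Idris there. Refuted.
(ii): focus "Mateo". Looking for Beatrice as agent and the invoice as thing and at noon as setting with some other recipient — fact (7) has Marisol there. Refuted.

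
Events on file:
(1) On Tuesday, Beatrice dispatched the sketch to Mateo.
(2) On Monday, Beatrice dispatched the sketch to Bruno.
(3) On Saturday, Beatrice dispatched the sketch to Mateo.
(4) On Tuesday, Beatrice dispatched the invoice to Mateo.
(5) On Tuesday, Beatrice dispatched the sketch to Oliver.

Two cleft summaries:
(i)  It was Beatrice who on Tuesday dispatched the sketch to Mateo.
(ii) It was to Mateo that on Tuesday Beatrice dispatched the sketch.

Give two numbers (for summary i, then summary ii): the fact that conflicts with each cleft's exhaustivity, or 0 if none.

Summary (i) focuses "Beatrice" (the agent); background the sketch as thing and Mateo as recipient and on Tuesday as setting. No fact matches that background with a different agent, so 0.
Summary (ii) focuses "Mateo" (the recipient); background Beatrice as agent and the sketch as thing and on Tuesday as setting. Fact (5) matches that background with recipient = Oliver — refutes (ii).

0, 5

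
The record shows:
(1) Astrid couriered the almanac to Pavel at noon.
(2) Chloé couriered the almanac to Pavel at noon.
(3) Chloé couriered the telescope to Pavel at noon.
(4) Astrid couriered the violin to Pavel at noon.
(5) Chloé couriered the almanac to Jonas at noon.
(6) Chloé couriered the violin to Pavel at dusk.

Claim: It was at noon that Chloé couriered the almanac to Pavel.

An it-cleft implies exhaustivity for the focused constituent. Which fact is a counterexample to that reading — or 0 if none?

0

The cleft puts "at noon" in focus and presupposes the open proposition with Chloé as agent and the almanac as thing and Pavel as recipient.
Exhaustivity: at noon is the only setting satisfying that background.
Every other fact differs from the presupposition on some backgrounded slot, so none challenges the exhaustivity.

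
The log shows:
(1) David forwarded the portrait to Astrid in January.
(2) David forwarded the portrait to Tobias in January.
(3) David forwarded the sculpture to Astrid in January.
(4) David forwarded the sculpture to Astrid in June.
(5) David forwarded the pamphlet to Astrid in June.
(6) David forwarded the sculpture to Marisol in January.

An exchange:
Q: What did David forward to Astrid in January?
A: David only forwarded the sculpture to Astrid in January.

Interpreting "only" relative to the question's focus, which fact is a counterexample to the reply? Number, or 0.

1

Answering "What did ...?" puts focus on the thing — here, "the sculpture".
"Only" then excludes alternative things while the background — David as agent and Astrid as recipient and in January as setting — is held fixed.
Fact (1) keeps David as agent and Astrid as recipient and in January as setting but has thing = the portrait; that refutes the reply.
(Fact (6) would refute a reading with focus on the recipient — but that is not what the question asks.)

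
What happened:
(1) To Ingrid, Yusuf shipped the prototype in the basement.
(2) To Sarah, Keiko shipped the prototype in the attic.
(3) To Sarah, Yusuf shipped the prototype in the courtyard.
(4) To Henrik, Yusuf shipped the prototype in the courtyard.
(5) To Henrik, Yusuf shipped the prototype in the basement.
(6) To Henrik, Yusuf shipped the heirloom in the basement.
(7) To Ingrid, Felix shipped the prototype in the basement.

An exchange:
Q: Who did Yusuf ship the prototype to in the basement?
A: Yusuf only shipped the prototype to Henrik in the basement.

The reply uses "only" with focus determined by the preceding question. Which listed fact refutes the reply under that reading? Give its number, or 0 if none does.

The question "Who did ... to ...?" targets the recipient, so in the reply the focus falls on "Henrik".
So "only" ranges over recipients; the rest (same agent, thing, setting (Yusuf / the prototype / in the basement)) is presupposed.
Fact (1) keeps same agent, thing, setting (Yusuf / the prototype / in the basement) but has recipient = Ingrid; that refutes the reply.
(Fact (4) would refute a reading with focus on the setting — but that is not what the question asks.)

1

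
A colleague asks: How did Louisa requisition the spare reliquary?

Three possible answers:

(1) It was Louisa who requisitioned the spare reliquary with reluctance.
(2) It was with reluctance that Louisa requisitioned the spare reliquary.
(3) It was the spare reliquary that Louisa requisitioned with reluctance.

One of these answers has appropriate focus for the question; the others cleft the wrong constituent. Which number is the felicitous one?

2

The question word "how" targets the manner.
Option (1) clefts "Louisa" — the subject (agent), not what was asked.
Option (2) clefts "with reluctance" — that matches what the question asks about.
Option (3) clefts "the spare reliquary" — the direct object, not what was asked.
So the congruent reply is (2).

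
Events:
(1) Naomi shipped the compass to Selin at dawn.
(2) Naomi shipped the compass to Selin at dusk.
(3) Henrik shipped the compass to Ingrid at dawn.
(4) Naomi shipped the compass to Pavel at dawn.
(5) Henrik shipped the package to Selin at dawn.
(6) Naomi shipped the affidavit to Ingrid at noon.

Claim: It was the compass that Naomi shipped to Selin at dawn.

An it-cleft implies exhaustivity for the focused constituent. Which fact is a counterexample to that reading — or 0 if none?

Focus of the cleft: "the compass" (the thing). Presupposed background: agent = Naomi, recipient = Selin, setting = at dawn.
The exhaustive reading says no other thing fits that background.
No listed fact matches the background with a different thing. Exhaustivity holds.

0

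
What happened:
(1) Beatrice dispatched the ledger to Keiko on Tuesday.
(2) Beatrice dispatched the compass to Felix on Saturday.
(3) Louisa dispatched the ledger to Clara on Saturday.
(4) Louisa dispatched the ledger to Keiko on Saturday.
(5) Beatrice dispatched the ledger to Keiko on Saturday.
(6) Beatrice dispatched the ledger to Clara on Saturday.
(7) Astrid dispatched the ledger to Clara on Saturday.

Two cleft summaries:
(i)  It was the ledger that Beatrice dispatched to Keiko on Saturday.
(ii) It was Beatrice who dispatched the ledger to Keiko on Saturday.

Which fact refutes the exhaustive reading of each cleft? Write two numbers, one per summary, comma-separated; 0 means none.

0, 4

(i): focus "the ledger". No fact shares Beatrice as agent and Keiko as recipient and on Saturday as setting with a different thing. 0.
(ii): focus "Beatrice". Looking for the ledger as thing and Keiko as recipient and on Saturday as setting with some other agent — fact (4) has Louisa there. Refuted.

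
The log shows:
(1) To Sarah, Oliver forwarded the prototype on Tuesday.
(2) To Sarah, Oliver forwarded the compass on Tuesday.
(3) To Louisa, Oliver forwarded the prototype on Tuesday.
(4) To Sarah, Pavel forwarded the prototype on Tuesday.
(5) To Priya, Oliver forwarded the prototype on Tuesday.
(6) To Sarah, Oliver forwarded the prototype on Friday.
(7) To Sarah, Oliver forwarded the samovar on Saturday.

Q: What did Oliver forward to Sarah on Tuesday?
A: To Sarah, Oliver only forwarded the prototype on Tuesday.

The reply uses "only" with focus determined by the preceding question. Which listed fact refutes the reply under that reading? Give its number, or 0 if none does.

2

Answering "What did ...?" puts focus on the thing — here, "the prototype".
"Only" then excludes alternative things while the background — Oliver as agent and Sarah as recipient and on Tuesday as setting — is held fixed.
Fact (2) keeps Oliver as agent and Sarah as recipient and on Tuesday as setting but has thing = the compass; that refutes the reply.
(Fact (6) would refute a reading with focus on the setting — but that is not what the question asks.)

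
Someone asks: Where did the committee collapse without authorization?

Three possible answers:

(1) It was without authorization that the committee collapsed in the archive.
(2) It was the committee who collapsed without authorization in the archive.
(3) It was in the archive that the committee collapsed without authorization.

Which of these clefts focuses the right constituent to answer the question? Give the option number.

The question word "where" targets the location.
Option (1) clefts "without authorization" — the manner, not what was asked.
Option (2) clefts "the committee" — the subject (agent), not what was asked.
Option (3) clefts "in the archive" — that matches what the question asks about.
So the congruent reply is (3).

3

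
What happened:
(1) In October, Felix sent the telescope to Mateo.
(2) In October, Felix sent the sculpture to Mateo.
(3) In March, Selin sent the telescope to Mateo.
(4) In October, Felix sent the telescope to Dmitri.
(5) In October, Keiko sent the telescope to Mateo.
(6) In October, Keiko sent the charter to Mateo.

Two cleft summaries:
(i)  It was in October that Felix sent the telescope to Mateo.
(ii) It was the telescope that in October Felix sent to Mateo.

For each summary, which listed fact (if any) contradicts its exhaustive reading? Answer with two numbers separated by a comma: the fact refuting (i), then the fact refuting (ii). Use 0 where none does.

Summary (i) focuses "in October" (the setting); background Felix as agent and the telescope as thing and Mateo as recipient. No fact matches that background with a different setting, so 0.
Summary (ii) focuses "the telescope" (the thing); background Felix as agent and Mateo as recipient and in October as setting. Fact (2) matches that background with thing = the sculpture — refutes (ii).

0, 2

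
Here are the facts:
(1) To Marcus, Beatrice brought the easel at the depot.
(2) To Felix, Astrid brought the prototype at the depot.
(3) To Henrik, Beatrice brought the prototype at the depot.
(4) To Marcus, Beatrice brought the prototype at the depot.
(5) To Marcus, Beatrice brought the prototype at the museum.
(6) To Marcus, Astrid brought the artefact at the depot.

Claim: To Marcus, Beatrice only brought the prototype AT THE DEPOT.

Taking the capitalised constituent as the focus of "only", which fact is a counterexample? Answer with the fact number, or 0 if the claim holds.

The capitals mark "at the depot" as focus. So "only" rules out other settings, with the rest (Beatrice as agent and the prototype as thing and Marcus as recipient) as background.
Fact (5) shares the background but differs in setting (at the museum) — a counterexample.

5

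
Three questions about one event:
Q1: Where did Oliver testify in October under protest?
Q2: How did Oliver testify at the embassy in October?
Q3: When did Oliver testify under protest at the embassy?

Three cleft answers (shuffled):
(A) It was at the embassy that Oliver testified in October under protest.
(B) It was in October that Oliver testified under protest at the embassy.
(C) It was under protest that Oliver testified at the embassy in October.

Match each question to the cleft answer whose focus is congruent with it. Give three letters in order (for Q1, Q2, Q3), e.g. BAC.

Q1 asks about the location; cleft (A) focuses "at the embassy", which is the location — so Q1 → A.
Q2 asks about the manner; cleft (C) focuses "under protest", which is the manner — so Q2 → C.
Q3 asks about the time; cleft (B) focuses "in October", which is the time — so Q3 → B.
Mapping: Q1→A, Q2→C, Q3→B.

ACB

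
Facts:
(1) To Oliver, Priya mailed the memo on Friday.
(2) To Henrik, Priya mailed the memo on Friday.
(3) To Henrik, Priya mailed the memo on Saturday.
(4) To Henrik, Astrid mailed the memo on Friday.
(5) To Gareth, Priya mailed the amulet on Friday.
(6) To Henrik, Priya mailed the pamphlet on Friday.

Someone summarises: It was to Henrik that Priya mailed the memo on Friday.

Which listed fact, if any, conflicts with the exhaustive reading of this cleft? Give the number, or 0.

1

Focus of the cleft: "Henrik" (the recipient). Presupposed background: same agent, thing, setting (Priya / the memo / on Friday).
The exhaustive reading says no other recipient fits that background.
But fact (1) also has same agent, thing, setting (Priya / the memo / on Friday), with recipient = Oliver — so the exhaustive reading fails.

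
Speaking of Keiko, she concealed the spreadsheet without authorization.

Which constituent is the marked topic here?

Keiko

The construction explicitly marks "Keiko" as what the sentence is about — the topic.
The remainder of the clause is the comment (what is said about the topic).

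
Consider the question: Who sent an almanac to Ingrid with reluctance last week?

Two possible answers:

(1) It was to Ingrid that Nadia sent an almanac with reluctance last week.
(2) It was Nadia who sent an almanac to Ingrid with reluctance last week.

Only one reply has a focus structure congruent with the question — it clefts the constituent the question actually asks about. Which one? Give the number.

The question word "who" targets the subject (agent).
Option (1) clefts "to Ingrid" — the recipient, not what was asked.
Option (2) clefts "Nadia" — that matches what the question asks about.
So the congruent reply is (2).

2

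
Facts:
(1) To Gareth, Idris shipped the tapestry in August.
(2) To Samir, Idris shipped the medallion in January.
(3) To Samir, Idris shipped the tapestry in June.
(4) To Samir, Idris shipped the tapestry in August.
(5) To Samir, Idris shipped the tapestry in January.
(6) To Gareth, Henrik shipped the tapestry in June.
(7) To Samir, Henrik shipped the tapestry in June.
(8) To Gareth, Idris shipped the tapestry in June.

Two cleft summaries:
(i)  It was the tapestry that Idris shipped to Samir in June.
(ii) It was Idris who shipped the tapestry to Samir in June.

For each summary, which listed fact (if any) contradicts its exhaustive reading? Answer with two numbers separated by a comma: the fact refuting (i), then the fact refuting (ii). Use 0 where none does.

0, 7

(i): focus "the tapestry". No fact shares Idris as agent and Samir as recipient and in June as setting with a different thing. 0.
(ii): focus "Idris". Looking for the tapestry as thing and Samir as recipient and in June as setting with some other agent — fact (7) has Henrik there. Refuted.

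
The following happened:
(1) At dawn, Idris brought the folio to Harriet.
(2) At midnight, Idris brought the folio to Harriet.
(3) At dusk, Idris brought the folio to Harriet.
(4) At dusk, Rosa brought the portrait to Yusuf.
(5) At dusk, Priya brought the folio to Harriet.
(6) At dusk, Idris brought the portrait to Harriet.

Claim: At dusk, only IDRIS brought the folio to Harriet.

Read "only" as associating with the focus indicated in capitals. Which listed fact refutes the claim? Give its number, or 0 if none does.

Focus (in capitals) is "Idris" — the agent. "Only" excludes alternative agents while holding fixed same thing, recipient, setting (the folio / Harriet / at dusk).
Fact (5) shares the background but differs in agent (Priya) — a counterexample.

5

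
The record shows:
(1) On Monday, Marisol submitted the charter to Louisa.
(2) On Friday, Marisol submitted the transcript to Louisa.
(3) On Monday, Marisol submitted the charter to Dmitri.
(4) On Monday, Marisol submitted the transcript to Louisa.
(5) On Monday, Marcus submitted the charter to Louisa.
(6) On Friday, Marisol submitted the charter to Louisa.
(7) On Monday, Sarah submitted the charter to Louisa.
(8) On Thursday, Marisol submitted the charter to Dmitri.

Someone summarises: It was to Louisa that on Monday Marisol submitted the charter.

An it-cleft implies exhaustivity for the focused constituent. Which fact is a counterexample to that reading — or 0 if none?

3

Focus of the cleft: "Louisa" (the recipient). Presupposed background: Marisol as agent and the charter as thing and on Monday as setting.
The exhaustive reading says no other recipient fits that background.
Fact (3) shares the background but with recipient = Dmitri; exhaustivity is violated.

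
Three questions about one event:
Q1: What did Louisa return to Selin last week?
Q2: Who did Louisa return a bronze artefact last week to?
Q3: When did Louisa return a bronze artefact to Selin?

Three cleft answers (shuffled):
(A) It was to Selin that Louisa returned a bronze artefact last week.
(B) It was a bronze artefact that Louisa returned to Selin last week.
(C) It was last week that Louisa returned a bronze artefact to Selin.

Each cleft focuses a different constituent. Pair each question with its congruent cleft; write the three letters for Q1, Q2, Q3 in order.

Q1 asks about the direct object; cleft (B) focuses "a bronze artefact", which is the direct object — so Q1 → B.
Q2 asks about the recipient; cleft (A) focuses "to Selin", which is the recipient — so Q2 → A.
Q3 asks about the time; cleft (C) focuses "last week", which is the time — so Q3 → C.
Mapping: Q1→B, Q2→A, Q3→C.

BAC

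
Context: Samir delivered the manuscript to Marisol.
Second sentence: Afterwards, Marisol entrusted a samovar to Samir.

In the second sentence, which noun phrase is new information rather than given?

"Marisol" and "Samir" in the second sentence are given — already mentioned in the context.
"a samovar" has no antecedent in the context; it is discourse-new (the indefinite article also signals a new referent).

a samovar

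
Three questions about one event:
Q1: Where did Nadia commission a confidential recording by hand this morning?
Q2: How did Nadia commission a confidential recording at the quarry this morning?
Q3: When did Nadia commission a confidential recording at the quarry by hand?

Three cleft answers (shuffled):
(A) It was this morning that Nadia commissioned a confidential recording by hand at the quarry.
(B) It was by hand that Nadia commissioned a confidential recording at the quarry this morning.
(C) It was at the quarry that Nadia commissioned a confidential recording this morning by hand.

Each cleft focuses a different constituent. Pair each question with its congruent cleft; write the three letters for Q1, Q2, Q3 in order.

CBA

Q1 asks about the location; cleft (C) focuses "at the quarry", which is the location — so Q1 → C.
Q2 asks about the manner; cleft (B) focuses "by hand", which is the manner — so Q2 → B.
Q3 asks about the time; cleft (A) focuses "this morning", which is the time — so Q3 → A.
Mapping: Q1→C, Q2→B, Q3→A.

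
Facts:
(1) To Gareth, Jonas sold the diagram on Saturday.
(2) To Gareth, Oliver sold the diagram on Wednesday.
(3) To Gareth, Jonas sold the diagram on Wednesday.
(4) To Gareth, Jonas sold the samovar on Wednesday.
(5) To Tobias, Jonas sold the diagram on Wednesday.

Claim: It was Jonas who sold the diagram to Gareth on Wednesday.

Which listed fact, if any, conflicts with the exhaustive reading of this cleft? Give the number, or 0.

2

The cleft puts "Jonas" in focus and presupposes the open proposition with same thing, recipient, setting (the diagram / Gareth / on Wednesday).
The exhaustive reading says no other agent fits that background.
But fact (2) also has same thing, recipient, setting (the diagram / Gareth / on Wednesday), with agent = Oliver — so the exhaustive reading fails.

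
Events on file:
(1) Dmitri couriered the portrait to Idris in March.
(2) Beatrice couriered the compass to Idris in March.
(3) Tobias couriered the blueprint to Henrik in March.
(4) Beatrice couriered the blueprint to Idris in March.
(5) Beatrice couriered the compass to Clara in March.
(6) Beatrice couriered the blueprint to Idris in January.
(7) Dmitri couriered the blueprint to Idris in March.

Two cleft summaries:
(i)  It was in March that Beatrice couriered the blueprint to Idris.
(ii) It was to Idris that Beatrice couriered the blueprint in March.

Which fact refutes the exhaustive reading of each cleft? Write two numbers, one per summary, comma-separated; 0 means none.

(i): focus "in March". Looking for agent = Beatrice, thing = the blueprint, recipient = Idris with some other setting — fact (6) has in January there. Refuted.
(ii): focus "Idris". No fact shares agent = Beatrice, thing = the blueprint, setting = in March with a different recipient. 0.

6, 0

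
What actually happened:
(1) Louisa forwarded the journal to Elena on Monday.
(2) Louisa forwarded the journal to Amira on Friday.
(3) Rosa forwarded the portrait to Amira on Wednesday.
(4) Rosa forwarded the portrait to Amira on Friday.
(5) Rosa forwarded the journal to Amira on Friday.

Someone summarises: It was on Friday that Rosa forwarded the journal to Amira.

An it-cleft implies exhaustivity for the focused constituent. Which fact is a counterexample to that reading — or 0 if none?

Focus of the cleft: "on Friday" (the setting). Presupposed background: same agent, thing, recipient (Rosa / the journal / Amira).
Exhaustivity: on Friday is the only setting satisfying that background.
Every other fact differs from the presupposition on some backgrounded slot, so none challenges the exhaustivity.

0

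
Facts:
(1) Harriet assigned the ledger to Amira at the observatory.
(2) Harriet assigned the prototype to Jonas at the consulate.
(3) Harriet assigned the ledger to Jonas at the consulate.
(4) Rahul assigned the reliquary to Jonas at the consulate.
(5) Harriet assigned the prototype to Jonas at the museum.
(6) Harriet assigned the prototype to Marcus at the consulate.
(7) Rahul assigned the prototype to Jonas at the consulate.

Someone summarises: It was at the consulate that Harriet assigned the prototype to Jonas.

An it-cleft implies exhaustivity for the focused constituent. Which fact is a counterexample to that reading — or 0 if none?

Focus of the cleft: "at the consulate" (the setting). Presupposed background: Harriet as agent and the prototype as thing and Jonas as recipient.
Exhaustivity: at the consulate is the only setting satisfying that background.
But fact (5) also has Harriet as agent and the prototype as thing and Jonas as recipient, with setting = at the museum — so the exhaustive reading fails.

5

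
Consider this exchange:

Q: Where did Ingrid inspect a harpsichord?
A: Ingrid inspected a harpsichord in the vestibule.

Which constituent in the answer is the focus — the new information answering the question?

The wh-word "where" asks about the location.
In the answer, "Ingrid" and "a harpsichord" are given — repeated from the question.
The constituent filling the location gap is "in the vestibule"; that is the focus and would carry nuclear stress.

in the vestibule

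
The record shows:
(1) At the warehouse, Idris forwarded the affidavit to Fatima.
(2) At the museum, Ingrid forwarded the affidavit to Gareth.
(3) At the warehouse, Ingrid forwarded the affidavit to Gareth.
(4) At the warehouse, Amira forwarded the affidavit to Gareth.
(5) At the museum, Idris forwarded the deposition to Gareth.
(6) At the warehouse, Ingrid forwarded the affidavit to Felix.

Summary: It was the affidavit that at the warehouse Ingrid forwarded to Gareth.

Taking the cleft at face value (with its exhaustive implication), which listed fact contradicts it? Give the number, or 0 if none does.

Focus of the cleft: "the affidavit" (the thing). Presupposed background: same agent, recipient, setting (Ingrid / Gareth / at the warehouse).
Exhaustivity: the affidavit is the only thing satisfying that background.
Every other fact differs from the presupposition on some backgrounded slot, so none challenges the exhaustivity.

0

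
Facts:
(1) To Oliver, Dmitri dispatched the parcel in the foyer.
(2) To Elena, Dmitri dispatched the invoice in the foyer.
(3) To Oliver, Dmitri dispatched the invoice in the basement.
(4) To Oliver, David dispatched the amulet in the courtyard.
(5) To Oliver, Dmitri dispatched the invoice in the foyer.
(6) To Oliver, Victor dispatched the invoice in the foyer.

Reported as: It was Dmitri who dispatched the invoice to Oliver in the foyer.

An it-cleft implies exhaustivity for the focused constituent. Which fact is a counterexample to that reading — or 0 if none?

The cleft puts "Dmitri" in focus and presupposes the open proposition with same thing, recipient, setting (the invoice / Oliver / in the foyer).
The exhaustive reading says no other agent fits that background.
But fact (6) also has same thing, recipient, setting (the invoice / Oliver / in the foyer), with agent = Victor — so the exhaustive reading fails.

6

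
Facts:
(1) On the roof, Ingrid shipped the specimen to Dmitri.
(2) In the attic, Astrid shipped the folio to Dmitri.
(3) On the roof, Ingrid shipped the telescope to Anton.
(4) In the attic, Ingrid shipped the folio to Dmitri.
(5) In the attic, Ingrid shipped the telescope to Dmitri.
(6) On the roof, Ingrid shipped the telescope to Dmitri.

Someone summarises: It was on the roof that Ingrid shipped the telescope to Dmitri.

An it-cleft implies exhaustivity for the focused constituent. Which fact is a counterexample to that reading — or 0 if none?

The cleft puts "on the roof" in focus and presupposes the open proposition with same agent, thing, recipient (Ingrid / the telescope / Dmitri).
The exhaustive reading says no other setting fits that background.
But fact (5) also has same agent, thing, recipient (Ingrid / the telescope / Dmitri), with setting = in the attic — so the exhaustive reading fails.

5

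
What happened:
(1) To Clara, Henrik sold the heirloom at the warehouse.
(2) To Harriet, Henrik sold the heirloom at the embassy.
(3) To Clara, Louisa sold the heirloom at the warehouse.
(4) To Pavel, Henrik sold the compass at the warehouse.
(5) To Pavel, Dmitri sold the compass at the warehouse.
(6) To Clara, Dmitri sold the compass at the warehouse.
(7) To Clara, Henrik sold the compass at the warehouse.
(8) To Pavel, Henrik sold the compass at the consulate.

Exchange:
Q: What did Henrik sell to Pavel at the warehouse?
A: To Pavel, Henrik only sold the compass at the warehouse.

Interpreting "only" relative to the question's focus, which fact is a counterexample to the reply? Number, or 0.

0

The question "What did ...?" targets the thing, so in the reply the focus falls on "the compass".
So "only" ranges over things; the rest (same agent, recipient, setting (Henrik / Pavel / at the warehouse)) is presupposed.
No fact keeps same agent, recipient, setting (Henrik / Pavel / at the warehouse) while changing the thing; every other fact differs on something backgrounded. The reply stands.
(Fact (8) would refute a reading with focus on the setting — but that is not what the question asks.)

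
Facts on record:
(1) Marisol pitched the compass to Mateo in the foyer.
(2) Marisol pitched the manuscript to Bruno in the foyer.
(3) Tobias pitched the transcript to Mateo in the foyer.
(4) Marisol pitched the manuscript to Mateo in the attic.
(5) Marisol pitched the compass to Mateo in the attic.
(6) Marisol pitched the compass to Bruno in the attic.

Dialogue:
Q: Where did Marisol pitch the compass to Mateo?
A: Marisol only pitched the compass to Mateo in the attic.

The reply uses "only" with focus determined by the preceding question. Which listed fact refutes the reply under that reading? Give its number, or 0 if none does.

1

The question "Where did ...?" targets the setting, so in the reply the focus falls on "in the attic".
"Only" then excludes alternative settings while the background — Marisol as agent and the compass as thing and Mateo as recipient — is held fixed.
Fact (1) keeps Marisol as agent and the compass as thing and Mateo as recipient but has setting = in the foyer; that refutes the reply.
(Fact (4) would refute a reading with focus on the thing — but that is not what the question asks.)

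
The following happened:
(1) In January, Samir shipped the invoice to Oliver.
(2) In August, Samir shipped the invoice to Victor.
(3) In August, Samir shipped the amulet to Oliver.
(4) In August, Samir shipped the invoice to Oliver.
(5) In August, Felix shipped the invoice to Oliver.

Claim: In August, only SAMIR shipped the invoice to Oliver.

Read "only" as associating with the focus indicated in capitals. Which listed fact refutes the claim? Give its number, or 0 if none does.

Focus (in capitals) is "Samir" — the agent. "Only" excludes alternative agents while holding fixed the invoice as thing and Oliver as recipient and in August as setting.
Fact (5) shares the background but differs in agent (Felix) — a counterexample.

5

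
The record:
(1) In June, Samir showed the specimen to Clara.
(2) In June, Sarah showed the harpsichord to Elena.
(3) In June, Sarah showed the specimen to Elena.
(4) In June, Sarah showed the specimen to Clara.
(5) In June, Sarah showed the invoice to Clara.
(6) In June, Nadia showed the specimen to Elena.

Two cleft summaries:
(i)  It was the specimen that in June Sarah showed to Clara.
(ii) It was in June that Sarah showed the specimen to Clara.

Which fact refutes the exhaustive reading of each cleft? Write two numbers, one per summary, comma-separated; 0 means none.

5, 0

Summary (i) focuses "the specimen" (the thing); background Sarah as agent and Clara as recipient and in June as setting. Fact (5) matches that background with thing = the invoice — refutes (i).
Summary (ii) focuses "in June" (the setting); background Sarah as agent and the specimen as thing and Clara as recipient. No fact matches that background with a different setting, so 0.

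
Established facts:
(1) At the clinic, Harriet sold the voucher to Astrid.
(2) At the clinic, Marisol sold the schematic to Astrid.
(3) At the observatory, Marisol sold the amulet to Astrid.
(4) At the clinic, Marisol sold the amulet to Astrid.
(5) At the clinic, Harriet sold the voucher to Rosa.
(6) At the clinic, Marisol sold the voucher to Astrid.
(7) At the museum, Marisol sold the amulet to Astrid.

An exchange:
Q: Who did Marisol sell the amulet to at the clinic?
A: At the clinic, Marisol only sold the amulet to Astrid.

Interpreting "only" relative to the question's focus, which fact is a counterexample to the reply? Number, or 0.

The question "Who did ... to ...?" targets the recipient, so in the reply the focus falls on "Astrid".
So "only" ranges over recipients; the rest (Marisol as agent and the amulet as thing and at the clinic as setting) is presupposed.
No fact keeps Marisol as agent and the amulet as thing and at the clinic as setting while changing the recipient; every other fact differs on something backgrounded. The reply stands.
(Fact (3) would refute a reading with focus on the setting — but that is not what the question asks.)

0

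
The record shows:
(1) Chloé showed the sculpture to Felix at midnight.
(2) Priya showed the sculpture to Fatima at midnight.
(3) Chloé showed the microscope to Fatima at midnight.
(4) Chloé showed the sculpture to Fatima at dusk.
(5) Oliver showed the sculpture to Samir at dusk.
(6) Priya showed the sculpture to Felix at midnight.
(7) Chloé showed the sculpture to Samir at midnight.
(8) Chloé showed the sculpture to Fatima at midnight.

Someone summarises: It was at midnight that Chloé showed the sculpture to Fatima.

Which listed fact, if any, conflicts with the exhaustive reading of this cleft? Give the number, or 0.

4

Focus of the cleft: "at midnight" (the setting). Presupposed background: same agent, thing, recipient (Chloé / the sculpture / Fatima).
Exhaustivity: at midnight is the only setting satisfying that background.
But fact (4) also has same agent, thing, recipient (Chloé / the sculpture / Fatima), with setting = at dusk — so the exhaustive reading fails.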